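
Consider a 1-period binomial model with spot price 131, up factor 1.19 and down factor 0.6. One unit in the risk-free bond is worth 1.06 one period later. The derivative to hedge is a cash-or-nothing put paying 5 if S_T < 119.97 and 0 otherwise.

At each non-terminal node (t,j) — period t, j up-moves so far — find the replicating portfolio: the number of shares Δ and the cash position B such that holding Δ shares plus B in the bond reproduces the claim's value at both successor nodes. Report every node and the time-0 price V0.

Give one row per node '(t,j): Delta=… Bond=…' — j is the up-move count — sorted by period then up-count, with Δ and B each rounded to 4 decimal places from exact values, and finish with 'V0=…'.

(0,0): Delta=-0.0647 Bond=9.5139
V0=1.0393

The replicating-portfolio and risk-neutral prices coincide; use p* = (1.06−0.6)/(1.19−0.6) = 0.7797 for the latter.
Terminal payoffs: V(1,0)=5.0000, V(1,1)=0.0000
  t=0,j=0: stock 131.0000 → up 155.8900 (V=0.0000), down 78.6000 (V=5.0000). Price 1.0393; hedge Δ=-0.0647, bond B=9.5139.
The time-0 hedge costs 1.0393, which is the no-arbitrage price.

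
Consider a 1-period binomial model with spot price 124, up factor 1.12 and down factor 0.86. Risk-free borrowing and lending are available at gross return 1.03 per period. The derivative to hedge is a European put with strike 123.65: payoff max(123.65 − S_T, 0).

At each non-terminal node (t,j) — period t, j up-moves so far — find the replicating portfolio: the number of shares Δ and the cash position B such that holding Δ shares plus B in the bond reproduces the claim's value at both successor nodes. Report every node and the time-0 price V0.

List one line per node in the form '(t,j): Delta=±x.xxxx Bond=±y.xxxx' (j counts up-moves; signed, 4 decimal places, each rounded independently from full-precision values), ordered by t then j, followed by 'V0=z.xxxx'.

(0,0): Delta=-0.5276 Bond=71.1397
V0=5.7166

Risk-neutral probability p* = (R−d)/(u−d) = (1.03−0.86)/(1.12−0.86) = 0.6538.
Payoff layer (t=1): V(1,0)=17.0100, V(1,1)=0.0000
(0,0): S=124.0000. Δ = (V_up−V_dn)/(S_up−S_dn) = (0.0000−17.0100)/(138.8800−106.6400) = -0.5276. V = [p*·0.0000 + (1−p*)·17.0100]/1.03 = 5.7166. B = V − Δ·S = 71.1397.
The time-0 hedge costs 5.7166, which is the no-arbitrage price.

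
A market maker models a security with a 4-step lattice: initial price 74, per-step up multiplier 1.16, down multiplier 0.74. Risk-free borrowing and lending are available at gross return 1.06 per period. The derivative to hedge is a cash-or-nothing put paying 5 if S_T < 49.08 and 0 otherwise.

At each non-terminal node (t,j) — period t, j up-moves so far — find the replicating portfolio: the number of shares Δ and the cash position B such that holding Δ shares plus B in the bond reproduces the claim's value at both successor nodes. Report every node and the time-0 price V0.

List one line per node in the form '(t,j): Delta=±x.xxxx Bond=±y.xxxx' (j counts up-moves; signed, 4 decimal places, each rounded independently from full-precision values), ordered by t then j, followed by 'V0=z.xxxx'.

No-arbitrage ⇒ martingale measure with p* = (R−d)/(u−d) = 0.7619.
At expiry t=4: V(4,0)=5.0000, V(4,1)=5.0000, V(4,2)=0.0000, V(4,3)=0.0000, V(4,4)=0.0000
Node (3,0) S=29.9866: V=(p*·5.0000+(1−p*)·5.0000)/1.06=4.7170; Δ=(5.0000−5.0000)/(34.7844−22.1901)=0.0000; B=V−Δ·S=4.7170
Node (3,1) S=47.0060: V=(p*·0.0000+(1−p*)·5.0000)/1.06=1.1231; Δ=(0.0000−5.0000)/(54.5269−34.7844)=-0.2533; B=V−Δ·S=13.0279
Node (3,2) S=73.6851: V=(p*·0.0000+(1−p*)·0.0000)/1.06=0.0000; Δ=(0.0000−0.0000)/(85.4747−54.5269)=0.0000; B=V−Δ·S=0.0000
Node (3,3) S=115.5063: V=(p*·0.0000+(1−p*)·0.0000)/1.06=0.0000; Δ=(0.0000−0.0000)/(133.9873−85.4747)=0.0000; B=V−Δ·S=0.0000
Node (2,0) S=40.5224: V=(p*·1.1231+(1−p*)·4.7170)/1.06=1.8668; Δ=(1.1231−4.7170)/(47.0060−29.9866)=-0.2112; B=V−Δ·S=10.4237
Node (2,1) S=63.5216: V=(p*·0.0000+(1−p*)·1.1231)/1.06=0.2523; Δ=(0.0000−1.1231)/(73.6851−47.0060)=-0.0421; B=V−Δ·S=2.9263
Node (2,2) S=99.5744: V=(p*·0.0000+(1−p*)·0.0000)/1.06=0.0000; Δ=(0.0000−0.0000)/(115.5063−73.6851)=0.0000; B=V−Δ·S=0.0000
Node (1,0) S=54.7600: V=(p*·0.2523+(1−p*)·1.8668)/1.06=0.6006; Δ=(0.2523−1.8668)/(63.5216−40.5224)=-0.0702; B=V−Δ·S=4.4447
Node (1,1) S=85.8400: V=(p*·0.0000+(1−p*)·0.2523)/1.06=0.0567; Δ=(0.0000−0.2523)/(99.5744−63.5216)=-0.0070; B=V−Δ·S=0.6573
Node (0,0) S=74.0000: V=(p*·0.0567+(1−p*)·0.6006)/1.06=0.1756; Δ=(0.0567−0.6006)/(85.8400−54.7600)=-0.0175; B=V−Δ·S=1.4708
The time-0 hedge costs 0.1756, which is the no-arbitrage price.

(0,0): Delta=-0.0175 Bond=1.4708
(1,0): Delta=-0.0702 Bond=4.4447
(1,1): Delta=-0.0070 Bond=0.6573
(2,0): Delta=-0.2112 Bond=10.4237
(2,1): Delta=-0.0421 Bond=2.9263
(2,2): Delta=0.0000 Bond=0.0000
(3,0): Delta=0.0000 Bond=4.7170
(3,1): Delta=-0.2533 Bond=13.0279
(3,2): Delta=0.0000 Bond=0.0000
(3,3): Delta=0.0000 Bond=0.0000
V0=0.1756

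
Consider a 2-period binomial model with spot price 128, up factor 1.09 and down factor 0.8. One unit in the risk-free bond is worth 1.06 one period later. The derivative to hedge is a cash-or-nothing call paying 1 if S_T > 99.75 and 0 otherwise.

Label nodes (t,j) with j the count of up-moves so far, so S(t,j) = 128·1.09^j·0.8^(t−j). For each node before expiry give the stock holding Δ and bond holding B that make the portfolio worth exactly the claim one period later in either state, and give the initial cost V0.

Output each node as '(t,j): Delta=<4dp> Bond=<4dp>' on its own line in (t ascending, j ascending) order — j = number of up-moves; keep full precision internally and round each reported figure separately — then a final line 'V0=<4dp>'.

(0,0): Delta=0.0026 Bond=0.5439
(1,0): Delta=0.0337 Bond=-2.6025
(1,1): Delta=0.0000 Bond=0.9434
V0=0.8805

The replicating-portfolio and risk-neutral prices coincide; use p* = (1.06−0.8)/(1.09−0.8) = 0.8966 for the latter.
Terminal payoffs: V(2,0)=0.0000, V(2,1)=1.0000, V(2,2)=1.0000
Node (1,0) S=102.4000: V=(p*·1.0000+(1−p*)·0.0000)/1.06=0.8458; Δ=(1.0000−0.0000)/(111.6160−81.9200)=0.0337; B=V−Δ·S=-2.6025
Node (1,1) S=139.5200: V=(p*·1.0000+(1−p*)·1.0000)/1.06=0.9434; Δ=(1.0000−1.0000)/(152.0768−111.6160)=0.0000; B=V−Δ·S=0.9434
Node (0,0) S=128.0000: V=(p*·0.9434+(1−p*)·0.8458)/1.06=0.8805; Δ=(0.9434−0.8458)/(139.5200−102.4000)=0.0026; B=V−Δ·S=0.5439
Check: Δ(0,0)·S0 + B(0,0) = 0.8805 = V0.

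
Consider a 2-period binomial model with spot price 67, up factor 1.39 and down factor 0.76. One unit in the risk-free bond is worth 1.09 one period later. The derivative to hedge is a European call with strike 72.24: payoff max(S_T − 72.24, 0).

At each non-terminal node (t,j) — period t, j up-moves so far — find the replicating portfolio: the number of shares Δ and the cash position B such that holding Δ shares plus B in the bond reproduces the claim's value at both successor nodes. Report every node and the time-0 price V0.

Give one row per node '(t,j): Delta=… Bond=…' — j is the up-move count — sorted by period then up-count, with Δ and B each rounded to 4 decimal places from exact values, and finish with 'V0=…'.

The replicating-portfolio and risk-neutral prices coincide; use p* = (1.09−0.76)/(1.39−0.76) = 0.5238 for the latter.
Payoff layer (t=2): V(2,0)=0.0000, V(2,1)=0.0000, V(2,2)=57.2107
  t=1,j=0: stock 50.9200 → up 70.7788 (V=0.0000), down 38.6992 (V=0.0000). Price 0.0000; hedge Δ=0.0000, bond B=0.0000.
  t=1,j=1: stock 93.1300 → up 129.4507 (V=57.2107), down 70.7788 (V=0.0000). Price 27.4931; hedge Δ=0.9751, bond B=-63.3175.
  t=0,j=0: stock 67.0000 → up 93.1300 (V=27.4931), down 50.9200 (V=0.0000). Price 13.2121; hedge Δ=0.6513, bond B=-30.4278.
Self-financing check: at every node Δ·S+B equals the discounted successor values.

(0,0): Delta=0.6513 Bond=-30.4278
(1,0): Delta=0.0000 Bond=0.0000
(1,1): Delta=0.9751 Bond=-63.3175
V0=13.2121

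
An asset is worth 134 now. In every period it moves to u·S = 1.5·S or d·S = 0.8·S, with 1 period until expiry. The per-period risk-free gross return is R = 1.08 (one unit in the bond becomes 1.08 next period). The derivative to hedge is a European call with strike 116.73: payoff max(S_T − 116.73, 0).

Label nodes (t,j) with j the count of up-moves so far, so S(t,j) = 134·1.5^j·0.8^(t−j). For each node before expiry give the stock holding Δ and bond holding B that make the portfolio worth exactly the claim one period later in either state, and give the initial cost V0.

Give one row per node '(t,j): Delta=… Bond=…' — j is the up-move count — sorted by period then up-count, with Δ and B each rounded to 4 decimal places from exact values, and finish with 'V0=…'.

Since d<R<u, set p* = (R−d)/(u−d) = 0.4000; price each node as the discounted p*-expectation of its children.
Payoff layer (t=1): V(1,0)=0.0000, V(1,1)=84.2700
Node (0,0) S=134.0000: V=(p*·84.2700+(1−p*)·0.0000)/1.08=31.2111; Δ=(84.2700−0.0000)/(201.0000−107.2000)=0.8984; B=V−Δ·S=-89.1746
Self-financing check: at every node Δ·S+B equals the discounted successor values.

(0,0): Delta=0.8984 Bond=-89.1746
V0=31.2111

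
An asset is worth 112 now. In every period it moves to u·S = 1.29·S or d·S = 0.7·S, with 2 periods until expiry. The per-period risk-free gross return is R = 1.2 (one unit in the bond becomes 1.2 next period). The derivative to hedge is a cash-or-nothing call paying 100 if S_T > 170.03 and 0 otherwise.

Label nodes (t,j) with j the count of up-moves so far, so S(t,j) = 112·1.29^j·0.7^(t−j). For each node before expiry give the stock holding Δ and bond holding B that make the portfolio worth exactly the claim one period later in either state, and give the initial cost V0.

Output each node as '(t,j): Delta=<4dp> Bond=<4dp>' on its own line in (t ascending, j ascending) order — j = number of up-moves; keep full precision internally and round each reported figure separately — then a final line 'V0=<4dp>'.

The replicating-portfolio and risk-neutral prices coincide; use p* = (1.2−0.7)/(1.29−0.7) = 0.8475 for the latter.
Terminal values V(2,·): V(2,0)=0.0000, V(2,1)=0.0000, V(2,2)=100.0000
  t=1,j=0: stock 78.4000 → up 101.1360 (V=0.0000), down 54.8800 (V=0.0000). Price 0.0000; hedge Δ=0.0000, bond B=0.0000.
  t=1,j=1: stock 144.4800 → up 186.3792 (V=100.0000), down 101.1360 (V=0.0000). Price 70.6215; hedge Δ=1.1731, bond B=-98.8701.
  t=0,j=0: stock 112.0000 → up 144.4800 (V=70.6215), down 78.4000 (V=0.0000). Price 49.8739; hedge Δ=1.0687, bond B=-69.8235.
Root portfolio cost Δ·112+B reproduces V0=49.8739.

(0,0): Delta=1.0687 Bond=-69.8235
(1,0): Delta=0.0000 Bond=0.0000
(1,1): Delta=1.1731 Bond=-98.8701
V0=49.8739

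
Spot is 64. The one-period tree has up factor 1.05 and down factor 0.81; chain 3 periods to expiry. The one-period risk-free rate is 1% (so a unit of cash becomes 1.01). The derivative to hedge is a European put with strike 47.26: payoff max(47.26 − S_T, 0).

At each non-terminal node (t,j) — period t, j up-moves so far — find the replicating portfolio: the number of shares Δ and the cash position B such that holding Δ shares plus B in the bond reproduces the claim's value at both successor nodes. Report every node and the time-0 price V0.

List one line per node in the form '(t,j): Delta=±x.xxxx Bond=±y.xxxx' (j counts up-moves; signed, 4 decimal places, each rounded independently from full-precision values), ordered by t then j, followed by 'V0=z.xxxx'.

(0,0): Delta=-0.0741 Bond=5.0134
(1,0): Delta=-0.3439 Bond=19.0513
(1,1): Delta=-0.0324 Bond=2.2660
(2,0): Delta=-1.0000 Bond=46.7921
(2,1): Delta=-0.2427 Bond=13.7318
(2,2): Delta=0.0000 Bond=0.0000
V0=0.2732

The replicating-portfolio and risk-neutral prices coincide; use p* = (1.01−0.81)/(1.05−0.81) = 0.8333 for the latter.
Terminal values V(3,·): V(3,0)=13.2478, V(3,1)=3.1701, V(3,2)=0.0000, V(3,3)=0.0000
  t=2,j=0: stock 41.9904 → up 44.0899 (V=3.1701), down 34.0122 (V=13.2478). Price 4.8017; hedge Δ=-1.0000, bond B=46.7921.
  t=2,j=1: stock 54.4320 → up 57.1536 (V=0.0000), down 44.0899 (V=3.1701). Price 0.5231; hedge Δ=-0.2427, bond B=13.7318.
  t=2,j=2: stock 70.5600 → up 74.0880 (V=0.0000), down 57.1536 (V=0.0000). Price 0.0000; hedge Δ=0.0000, bond B=0.0000.
  t=1,j=0: stock 51.8400 → up 54.4320 (V=0.5231), down 41.9904 (V=4.8017). Price 1.2240; hedge Δ=-0.3439, bond B=19.0513.
  t=1,j=1: stock 67.2000 → up 70.5600 (V=0.0000), down 54.4320 (V=0.5231). Price 0.0863; hedge Δ=-0.0324, bond B=2.2660.
  t=0,j=0: stock 64.0000 → up 67.2000 (V=0.0863), down 51.8400 (V=1.2240). Price 0.2732; hedge Δ=-0.0741, bond B=5.0134.
Self-financing check: at every node Δ·S+B equals the discounted successor values.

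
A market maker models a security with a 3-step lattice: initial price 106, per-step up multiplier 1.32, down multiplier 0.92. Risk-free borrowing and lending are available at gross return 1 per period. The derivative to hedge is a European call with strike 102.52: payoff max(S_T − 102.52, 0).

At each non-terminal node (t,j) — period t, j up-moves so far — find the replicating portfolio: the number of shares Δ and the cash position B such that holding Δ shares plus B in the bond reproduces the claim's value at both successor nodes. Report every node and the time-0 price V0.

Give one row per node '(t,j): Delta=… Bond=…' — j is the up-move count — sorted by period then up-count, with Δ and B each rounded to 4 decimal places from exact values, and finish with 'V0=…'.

(0,0): Delta=0.6984 Bond=-60.3242
(1,0): Delta=0.5903 Bond=-49.7752
(1,1): Delta=1.0000 Bond=-102.5200
(2,0): Delta=0.4433 Bond=-36.5891
(2,1): Delta=1.0000 Bond=-102.5200
(2,2): Delta=1.0000 Bond=-102.5200
V0=13.7093

The replicating-portfolio and risk-neutral prices coincide; use p* = (1−0.92)/(1.32−0.92) = 0.2000 for the latter.
Payoff layer (t=3): V(3,0)=0.0000, V(3,1)=15.9083, V(3,2)=67.3988, V(3,3)=141.2766
  t=2,j=0: stock 89.7184 → up 118.4283 (V=15.9083), down 82.5409 (V=0.0000). Price 3.1817; hedge Δ=0.4433, bond B=-36.5891.
  t=2,j=1: stock 128.7264 → up 169.9188 (V=67.3988), down 118.4283 (V=15.9083). Price 26.2064; hedge Δ=1.0000, bond B=-102.5200.
  t=2,j=2: stock 184.6944 → up 243.7966 (V=141.2766), down 169.9188 (V=67.3988). Price 82.1744; hedge Δ=1.0000, bond B=-102.5200.
  t=1,j=0: stock 97.5200 → up 128.7264 (V=26.2064), down 89.7184 (V=3.1817). Price 7.7866; hedge Δ=0.5903, bond B=-49.7752.
  t=1,j=1: stock 139.9200 → up 184.6944 (V=82.1744), down 128.7264 (V=26.2064). Price 37.4000; hedge Δ=1.0000, bond B=-102.5200.
  t=0,j=0: stock 106.0000 → up 139.9200 (V=37.4000), down 97.5200 (V=7.7866). Price 13.7093; hedge Δ=0.6984, bond B=-60.3242.
Root portfolio cost Δ·106+B reproduces V0=13.7093.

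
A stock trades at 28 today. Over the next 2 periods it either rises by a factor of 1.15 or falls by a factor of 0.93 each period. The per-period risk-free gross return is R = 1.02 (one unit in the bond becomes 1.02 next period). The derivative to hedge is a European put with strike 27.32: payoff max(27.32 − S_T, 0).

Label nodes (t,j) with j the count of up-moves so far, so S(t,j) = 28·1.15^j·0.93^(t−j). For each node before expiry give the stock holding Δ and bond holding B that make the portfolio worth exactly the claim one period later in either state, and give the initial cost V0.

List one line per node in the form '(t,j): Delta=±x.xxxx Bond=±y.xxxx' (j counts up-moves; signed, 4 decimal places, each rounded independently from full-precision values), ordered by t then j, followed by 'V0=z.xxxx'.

Risk-neutral probability p* = (R−d)/(u−d) = (1.02−0.93)/(1.15−0.93) = 0.4091.
At expiry t=2: V(2,0)=3.1028, V(2,1)=0.0000, V(2,2)=0.0000
  t=1,j=0: stock 26.0400 → up 29.9460 (V=0.0000), down 24.2172 (V=3.1028). Price 1.7975; hedge Δ=-0.5416, bond B=15.9012.
  t=1,j=1: stock 32.2000 → up 37.0300 (V=0.0000), down 29.9460 (V=0.0000). Price 0.0000; hedge Δ=0.0000, bond B=0.0000.
  t=0,j=0: stock 28.0000 → up 32.2000 (V=0.0000), down 26.0400 (V=1.7975). Price 1.0413; hedge Δ=-0.2918, bond B=9.2119.
Check: Δ(0,0)·S0 + B(0,0) = 1.0413 = V0.

(0,0): Delta=-0.2918 Bond=9.2119
(1,0): Delta=-0.5416 Bond=15.9012
(1,1): Delta=0.0000 Bond=0.0000
V0=1.0413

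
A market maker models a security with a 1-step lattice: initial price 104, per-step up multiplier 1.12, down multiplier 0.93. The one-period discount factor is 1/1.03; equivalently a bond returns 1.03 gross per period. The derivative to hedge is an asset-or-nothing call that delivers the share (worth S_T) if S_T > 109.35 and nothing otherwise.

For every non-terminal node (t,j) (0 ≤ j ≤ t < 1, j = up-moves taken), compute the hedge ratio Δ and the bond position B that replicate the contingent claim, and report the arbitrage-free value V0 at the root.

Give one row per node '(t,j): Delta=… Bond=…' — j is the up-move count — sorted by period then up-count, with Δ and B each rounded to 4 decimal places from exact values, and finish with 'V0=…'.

Since d<R<u, set p* = (R−d)/(u−d) = 0.5263; price each node as the discounted p*-expectation of its children.
Terminal payoffs: V(1,0)=0.0000, V(1,1)=116.4800
Node (0,0) S=104.0000: V=(p*·116.4800+(1−p*)·0.0000)/1.03=59.5197; Δ=(116.4800−0.0000)/(116.4800−96.7200)=5.8947; B=V−Δ·S=-553.5330
Check: Δ(0,0)·S0 + B(0,0) = 59.5197 = V0.

(0,0): Delta=5.8947 Bond=-553.5330
V0=59.5197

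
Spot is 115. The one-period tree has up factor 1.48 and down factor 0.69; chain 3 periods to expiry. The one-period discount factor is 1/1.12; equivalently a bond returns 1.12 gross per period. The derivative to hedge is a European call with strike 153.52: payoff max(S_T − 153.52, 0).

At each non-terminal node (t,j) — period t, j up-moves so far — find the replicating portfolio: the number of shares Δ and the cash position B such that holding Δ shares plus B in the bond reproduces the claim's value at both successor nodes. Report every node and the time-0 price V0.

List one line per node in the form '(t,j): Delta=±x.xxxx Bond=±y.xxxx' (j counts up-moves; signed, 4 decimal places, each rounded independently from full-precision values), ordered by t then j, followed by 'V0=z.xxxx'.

Under the risk-neutral measure, an up-move has probability p* = (R−d)/(u−d) = 0.5443 and values discount at R = 1.12.
Payoff layer (t=3): V(3,0)=0.0000, V(3,1)=0.0000, V(3,2)=20.2882, V(3,3)=219.2861
(2,0): S=54.7515. Δ = (V_up−V_dn)/(S_up−S_dn) = (0.0000−0.0000)/(81.0322−37.7785) = 0.0000. V = [p*·0.0000 + (1−p*)·0.0000]/1.12 = 0.0000. B = V − Δ·S = 0.0000.
(2,1): S=117.4380. Δ = (V_up−V_dn)/(S_up−S_dn) = (20.2882−0.0000)/(173.8082−81.0322) = 0.2187. V = [p*·20.2882 + (1−p*)·0.0000]/1.12 = 9.8598. B = V − Δ·S = -15.8215.
(2,2): S=251.8960. Δ = (V_up−V_dn)/(S_up−S_dn) = (219.2861−20.2882)/(372.8061−173.8082) = 1.0000. V = [p*·219.2861 + (1−p*)·20.2882]/1.12 = 114.8246. B = V − Δ·S = -137.0714.
(1,0): S=79.3500. Δ = (V_up−V_dn)/(S_up−S_dn) = (9.8598−0.0000)/(117.4380−54.7515) = 0.1573. V = [p*·9.8598 + (1−p*)·0.0000]/1.12 = 4.7917. B = V − Δ·S = -7.6890.
(1,1): S=170.2000. Δ = (V_up−V_dn)/(S_up−S_dn) = (114.8246−9.8598)/(251.8960−117.4380) = 0.7807. V = [p*·114.8246 + (1−p*)·9.8598]/1.12 = 59.8147. B = V − Δ·S = -73.0521.
(0,0): S=115.0000. Δ = (V_up−V_dn)/(S_up−S_dn) = (59.8147−4.7917)/(170.2000−79.3500) = 0.6056. V = [p*·59.8147 + (1−p*)·4.7917]/1.12 = 31.0187. B = V − Δ·S = -38.6307.
Check: Δ(0,0)·S0 + B(0,0) = 31.0187 = V0.

(0,0): Delta=0.6056 Bond=-38.6307
(1,0): Delta=0.1573 Bond=-7.6890
(1,1): Delta=0.7807 Bond=-73.0521
(2,0): Delta=0.0000 Bond=0.0000
(2,1): Delta=0.2187 Bond=-15.8215
(2,2): Delta=1.0000 Bond=-137.0714
V0=31.0187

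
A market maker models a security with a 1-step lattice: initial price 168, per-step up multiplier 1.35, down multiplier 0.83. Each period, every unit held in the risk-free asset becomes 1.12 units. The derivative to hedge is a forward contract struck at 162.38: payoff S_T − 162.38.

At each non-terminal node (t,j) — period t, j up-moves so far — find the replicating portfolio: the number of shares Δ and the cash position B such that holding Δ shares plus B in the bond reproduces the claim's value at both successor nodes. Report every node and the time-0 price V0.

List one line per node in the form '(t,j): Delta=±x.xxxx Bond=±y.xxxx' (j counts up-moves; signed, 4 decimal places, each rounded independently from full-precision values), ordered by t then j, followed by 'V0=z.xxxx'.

(0,0): Delta=1.0000 Bond=-144.9821
V0=23.0179

The replicating-portfolio and risk-neutral prices coincide; use p* = (1.12−0.83)/(1.35−0.83) = 0.5577 for the latter.
At expiry t=1: V(1,0)=-22.9400, V(1,1)=64.4200
Node (0,0) S=168.0000: V=(p*·64.4200+(1−p*)·-22.9400)/1.12=23.0179; Δ=(64.4200−-22.9400)/(226.8000−139.4400)=1.0000; B=V−Δ·S=-144.9821
Check: Δ(0,0)·S0 + B(0,0) = 23.0179 = V0.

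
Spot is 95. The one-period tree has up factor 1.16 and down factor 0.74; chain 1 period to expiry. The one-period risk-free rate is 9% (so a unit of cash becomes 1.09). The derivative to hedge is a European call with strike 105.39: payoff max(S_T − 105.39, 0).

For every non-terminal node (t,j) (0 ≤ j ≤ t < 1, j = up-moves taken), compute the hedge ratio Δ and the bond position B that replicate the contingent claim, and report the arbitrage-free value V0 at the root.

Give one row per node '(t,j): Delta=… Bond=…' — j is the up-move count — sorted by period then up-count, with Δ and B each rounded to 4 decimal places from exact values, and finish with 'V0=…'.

(0,0): Delta=0.1206 Bond=-7.7750
V0=3.6774

No-arbitrage ⇒ martingale measure with p* = (R−d)/(u−d) = 0.8333.
At expiry t=1: V(1,0)=0.0000, V(1,1)=4.8100
Node (0,0) S=95.0000: V=(p*·4.8100+(1−p*)·0.0000)/1.09=3.6774; Δ=(4.8100−0.0000)/(110.2000−70.3000)=0.1206; B=V−Δ·S=-7.7750
Check: Δ(0,0)·S0 + B(0,0) = 3.6774 = V0.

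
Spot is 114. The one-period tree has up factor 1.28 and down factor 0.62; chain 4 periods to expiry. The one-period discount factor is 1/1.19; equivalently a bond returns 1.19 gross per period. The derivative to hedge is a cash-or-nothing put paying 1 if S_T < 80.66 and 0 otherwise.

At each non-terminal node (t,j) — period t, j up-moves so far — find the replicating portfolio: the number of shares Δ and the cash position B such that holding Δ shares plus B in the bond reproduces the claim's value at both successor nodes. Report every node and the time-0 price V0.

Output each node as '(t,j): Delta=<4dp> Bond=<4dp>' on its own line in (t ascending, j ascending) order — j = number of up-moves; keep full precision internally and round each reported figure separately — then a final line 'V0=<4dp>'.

(0,0): Delta=-0.0024 Bond=0.3204
(1,0): Delta=-0.0113 Bond=1.0092
(1,1): Delta=-0.0017 Bond=0.2821
(2,0): Delta=0.0000 Bond=0.7062
(2,1): Delta=-0.0122 Bond=1.2791
(2,2): Delta=-0.0009 Bond=0.1868
(3,0): Delta=0.0000 Bond=0.8403
(3,1): Delta=0.0000 Bond=0.8403
(3,2): Delta=-0.0131 Bond=1.6297
(3,3): Delta=0.0000 Bond=0.0000
V0=0.0460

No-arbitrage ⇒ martingale measure with p* = (R−d)/(u−d) = 0.8636.
Payoff layer (t=4): V(4,0)=1.0000, V(4,1)=1.0000, V(4,2)=1.0000, V(4,3)=0.0000, V(4,4)=0.0000
(3,0): S=27.1694. Δ = (V_up−V_dn)/(S_up−S_dn) = (1.0000−1.0000)/(34.7768−16.8450) = 0.0000. V = [p*·1.0000 + (1−p*)·1.0000]/1.19 = 0.8403. B = V − Δ·S = 0.8403.
(3,1): S=56.0916. Δ = (V_up−V_dn)/(S_up−S_dn) = (1.0000−1.0000)/(71.7973−34.7768) = 0.0000. V = [p*·1.0000 + (1−p*)·1.0000]/1.19 = 0.8403. B = V − Δ·S = 0.8403.
(3,2): S=115.8021. Δ = (V_up−V_dn)/(S_up−S_dn) = (0.0000−1.0000)/(148.2267−71.7973) = -0.0131. V = [p*·0.0000 + (1−p*)·1.0000]/1.19 = 0.1146. B = V − Δ·S = 1.6297.
(3,3): S=239.0753. Δ = (V_up−V_dn)/(S_up−S_dn) = (0.0000−0.0000)/(306.0164−148.2267) = 0.0000. V = [p*·0.0000 + (1−p*)·0.0000]/1.19 = 0.0000. B = V − Δ·S = 0.0000.
(2,0): S=43.8216. Δ = (V_up−V_dn)/(S_up−S_dn) = (0.8403−0.8403)/(56.0916−27.1694) = 0.0000. V = [p*·0.8403 + (1−p*)·0.8403]/1.19 = 0.7062. B = V − Δ·S = 0.7062.
(2,1): S=90.4704. Δ = (V_up−V_dn)/(S_up−S_dn) = (0.1146−0.8403)/(115.8021−56.0916) = -0.0122. V = [p*·0.1146 + (1−p*)·0.8403]/1.19 = 0.1795. B = V − Δ·S = 1.2791.
(2,2): S=186.7776. Δ = (V_up−V_dn)/(S_up−S_dn) = (0.0000−0.1146)/(239.0753−115.8021) = -0.0009. V = [p*·0.0000 + (1−p*)·0.1146]/1.19 = 0.0131. B = V − Δ·S = 0.1868.
(1,0): S=70.6800. Δ = (V_up−V_dn)/(S_up−S_dn) = (0.1795−0.7062)/(90.4704−43.8216) = -0.0113. V = [p*·0.1795 + (1−p*)·0.7062]/1.19 = 0.2112. B = V − Δ·S = 1.0092.
(1,1): S=145.9200. Δ = (V_up−V_dn)/(S_up−S_dn) = (0.0131−0.1795)/(186.7776−90.4704) = -0.0017. V = [p*·0.0131 + (1−p*)·0.1795]/1.19 = 0.0301. B = V − Δ·S = 0.2821.
(0,0): S=114.0000. Δ = (V_up−V_dn)/(S_up−S_dn) = (0.0301−0.2112)/(145.9200−70.6800) = -0.0024. V = [p*·0.0301 + (1−p*)·0.2112]/1.19 = 0.0460. B = V − Δ·S = 0.3204.
Self-financing check: at every node Δ·S+B equals the discounted successor values.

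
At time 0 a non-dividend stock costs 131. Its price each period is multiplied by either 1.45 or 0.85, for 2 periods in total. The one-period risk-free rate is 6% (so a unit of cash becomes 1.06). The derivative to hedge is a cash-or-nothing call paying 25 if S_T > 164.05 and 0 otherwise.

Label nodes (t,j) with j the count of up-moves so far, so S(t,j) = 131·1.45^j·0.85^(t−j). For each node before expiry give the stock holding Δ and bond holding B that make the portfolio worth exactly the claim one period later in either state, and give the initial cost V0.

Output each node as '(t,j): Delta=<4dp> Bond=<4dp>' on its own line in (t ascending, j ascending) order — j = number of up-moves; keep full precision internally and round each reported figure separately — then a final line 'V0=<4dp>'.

Since d<R<u, set p* = (R−d)/(u−d) = 0.3500; price each node as the discounted p*-expectation of its children.
Terminal values V(2,·): V(2,0)=0.0000, V(2,1)=0.0000, V(2,2)=25.0000
Node (1,0) S=111.3500: V=(p*·0.0000+(1−p*)·0.0000)/1.06=0.0000; Δ=(0.0000−0.0000)/(161.4575−94.6475)=0.0000; B=V−Δ·S=0.0000
Node (1,1) S=189.9500: V=(p*·25.0000+(1−p*)·0.0000)/1.06=8.2547; Δ=(25.0000−0.0000)/(275.4275−161.4575)=0.2194; B=V−Δ·S=-33.4119
Node (0,0) S=131.0000: V=(p*·8.2547+(1−p*)·0.0000)/1.06=2.7256; Δ=(8.2547−0.0000)/(189.9500−111.3500)=0.1050; B=V−Δ·S=-11.0322
Root portfolio cost Δ·131+B reproduces V0=2.7256.

(0,0): Delta=0.1050 Bond=-11.0322
(1,0): Delta=0.0000 Bond=0.0000
(1,1): Delta=0.2194 Bond=-33.4119
V0=2.7256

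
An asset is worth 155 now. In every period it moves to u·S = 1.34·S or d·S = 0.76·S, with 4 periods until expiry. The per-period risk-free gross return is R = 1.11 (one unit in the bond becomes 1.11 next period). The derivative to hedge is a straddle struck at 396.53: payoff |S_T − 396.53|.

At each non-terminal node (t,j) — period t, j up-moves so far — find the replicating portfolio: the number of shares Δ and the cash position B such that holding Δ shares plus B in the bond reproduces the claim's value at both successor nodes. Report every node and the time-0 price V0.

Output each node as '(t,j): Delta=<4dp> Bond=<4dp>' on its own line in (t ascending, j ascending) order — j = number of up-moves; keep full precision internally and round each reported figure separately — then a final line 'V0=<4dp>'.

(0,0): Delta=-0.6310 Bond=222.0506
(1,0): Delta=-1.0000 Bond=289.9393
(1,1): Delta=-0.4935 Bond=217.9146
(2,0): Delta=-1.0000 Bond=321.8326
(2,1): Delta=-1.0000 Bond=321.8326
(2,2): Delta=-0.3048 Bond=189.3484
(3,0): Delta=-1.0000 Bond=357.2342
(3,1): Delta=-1.0000 Bond=357.2342
(3,2): Delta=-1.0000 Bond=357.2342
(3,3): Delta=-0.0456 Bond=113.5389
V0=124.2390

No-arbitrage ⇒ martingale measure with p* = (R−d)/(u−d) = 0.6034.
Terminal payoffs: V(4,0)=344.8186, V(4,1)=305.3547, V(4,2)=235.7735, V(4,3)=113.0909, V(4,4)=103.2178
(3,0): S=68.0413. Δ = (V_up−V_dn)/(S_up−S_dn) = (305.3547−344.8186)/(91.1753−51.7114) = -1.0000. V = [p*·305.3547 + (1−p*)·344.8186]/1.11 = 289.1930. B = V − Δ·S = 357.2342.
(3,1): S=119.9675. Δ = (V_up−V_dn)/(S_up−S_dn) = (235.7735−305.3547)/(160.7565−91.1753) = -1.0000. V = [p*·235.7735 + (1−p*)·305.3547]/1.11 = 237.2667. B = V − Δ·S = 357.2342.
(3,2): S=211.5217. Δ = (V_up−V_dn)/(S_up−S_dn) = (113.0909−235.7735)/(283.4391−160.7565) = -1.0000. V = [p*·113.0909 + (1−p*)·235.7735]/1.11 = 145.7126. B = V − Δ·S = 357.2342.
(3,3): S=372.9461. Δ = (V_up−V_dn)/(S_up−S_dn) = (103.2178−113.0909)/(499.7478−283.4391) = -0.0456. V = [p*·103.2178 + (1−p*)·113.0909]/1.11 = 96.5162. B = V − Δ·S = 113.5389.
(2,0): S=89.5280. Δ = (V_up−V_dn)/(S_up−S_dn) = (237.2667−289.1930)/(119.9675−68.0413) = -1.0000. V = [p*·237.2667 + (1−p*)·289.1930]/1.11 = 232.3046. B = V − Δ·S = 321.8326.
(2,1): S=157.8520. Δ = (V_up−V_dn)/(S_up−S_dn) = (145.7126−237.2667)/(211.5217−119.9675) = -1.0000. V = [p*·145.7126 + (1−p*)·237.2667]/1.11 = 163.9806. B = V − Δ·S = 321.8326.
(2,2): S=278.3180. Δ = (V_up−V_dn)/(S_up−S_dn) = (96.5162−145.7126)/(372.9461−211.5217) = -0.3048. V = [p*·96.5162 + (1−p*)·145.7126]/1.11 = 104.5271. B = V − Δ·S = 189.3484.
(1,0): S=117.8000. Δ = (V_up−V_dn)/(S_up−S_dn) = (163.9806−232.3046)/(157.8520−89.5280) = -1.0000. V = [p*·163.9806 + (1−p*)·232.3046]/1.11 = 172.1393. B = V − Δ·S = 289.9393.
(1,1): S=207.7000. Δ = (V_up−V_dn)/(S_up−S_dn) = (104.5271−163.9806)/(278.3180−157.8520) = -0.4935. V = [p*·104.5271 + (1−p*)·163.9806]/1.11 = 115.4086. B = V − Δ·S = 217.9146.
(0,0): S=155.0000. Δ = (V_up−V_dn)/(S_up−S_dn) = (115.4086−172.1393)/(207.7000−117.8000) = -0.6310. V = [p*·115.4086 + (1−p*)·172.1393]/1.11 = 124.2390. B = V − Δ·S = 222.0506.
Check: Δ(0,0)·S0 + B(0,0) = 124.2390 = V0.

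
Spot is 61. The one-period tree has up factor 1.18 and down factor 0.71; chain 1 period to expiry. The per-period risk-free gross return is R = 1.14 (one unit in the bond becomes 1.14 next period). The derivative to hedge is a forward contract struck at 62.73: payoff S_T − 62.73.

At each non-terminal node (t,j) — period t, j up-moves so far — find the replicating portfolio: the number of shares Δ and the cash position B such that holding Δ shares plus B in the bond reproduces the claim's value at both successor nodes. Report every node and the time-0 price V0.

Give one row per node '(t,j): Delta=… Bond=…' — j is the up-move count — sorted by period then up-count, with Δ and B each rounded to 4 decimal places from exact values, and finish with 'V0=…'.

(0,0): Delta=1.0000 Bond=-55.0263
V0=5.9737

Since d<R<u, set p* = (R−d)/(u−d) = 0.9149; price each node as the discounted p*-expectation of its children.
Terminal values V(1,·): V(1,0)=-19.4200, V(1,1)=9.2500
Node (0,0) S=61.0000: V=(p*·9.2500+(1−p*)·-19.4200)/1.14=5.9737; Δ=(9.2500−-19.4200)/(71.9800−43.3100)=1.0000; B=V−Δ·S=-55.0263
Each (Δ,B) replicates both successor values, so the strategy is self-financing and V0 is arbitrage-free.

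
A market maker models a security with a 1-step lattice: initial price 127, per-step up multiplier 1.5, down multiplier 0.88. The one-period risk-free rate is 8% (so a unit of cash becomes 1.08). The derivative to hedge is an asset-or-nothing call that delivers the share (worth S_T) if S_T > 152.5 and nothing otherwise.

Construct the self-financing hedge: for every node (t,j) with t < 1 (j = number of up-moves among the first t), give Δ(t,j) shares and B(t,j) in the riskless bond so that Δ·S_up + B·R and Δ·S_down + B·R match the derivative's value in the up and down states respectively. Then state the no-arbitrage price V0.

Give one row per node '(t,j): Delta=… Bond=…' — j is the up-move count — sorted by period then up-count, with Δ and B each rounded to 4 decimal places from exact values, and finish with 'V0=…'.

No-arbitrage ⇒ martingale measure with p* = (R−d)/(u−d) = 0.3226.
Payoff layer (t=1): V(1,0)=0.0000, V(1,1)=190.5000
(0,0): S=127.0000. Δ = (V_up−V_dn)/(S_up−S_dn) = (190.5000−0.0000)/(190.5000−111.7600) = 2.4194. V = [p*·190.5000 + (1−p*)·0.0000]/1.08 = 56.8996. B = V − Δ·S = -250.3584.
Check: Δ(0,0)·S0 + B(0,0) = 56.8996 = V0.

(0,0): Delta=2.4194 Bond=-250.3584
V0=56.8996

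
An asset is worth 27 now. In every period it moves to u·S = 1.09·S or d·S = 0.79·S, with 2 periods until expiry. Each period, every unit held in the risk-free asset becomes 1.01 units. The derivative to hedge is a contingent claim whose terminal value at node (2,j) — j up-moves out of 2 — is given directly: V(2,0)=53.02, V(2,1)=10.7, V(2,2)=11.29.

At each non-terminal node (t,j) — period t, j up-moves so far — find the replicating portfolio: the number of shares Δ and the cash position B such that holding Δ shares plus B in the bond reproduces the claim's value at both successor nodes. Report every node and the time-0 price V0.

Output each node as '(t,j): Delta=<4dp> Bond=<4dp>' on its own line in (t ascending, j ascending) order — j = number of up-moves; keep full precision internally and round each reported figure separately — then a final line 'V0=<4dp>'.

(0,0): Delta=-1.3266 Bond=49.5677
(1,0): Delta=-6.6135 Bond=162.8343
(1,1): Delta=0.0668 Bond=9.0558
V0=13.7503

The replicating-portfolio and risk-neutral prices coincide; use p* = (1.01−0.79)/(1.09−0.79) = 0.7333 for the latter.
Terminal values V(2,·): V(2,0)=53.0200, V(2,1)=10.7000, V(2,2)=11.2900
  t=1,j=0: stock 21.3300 → up 23.2497 (V=10.7000), down 16.8507 (V=53.0200). Price 21.7677; hedge Δ=-6.6135, bond B=162.8343.
  t=1,j=1: stock 29.4300 → up 32.0787 (V=11.2900), down 23.2497 (V=10.7000). Price 11.0224; hedge Δ=0.0668, bond B=9.0558.
  t=0,j=0: stock 27.0000 → up 29.4300 (V=11.0224), down 21.3300 (V=21.7677). Price 13.7503; hedge Δ=-1.3266, bond B=49.5677.
Root portfolio cost Δ·27+B reproduces V0=13.7503.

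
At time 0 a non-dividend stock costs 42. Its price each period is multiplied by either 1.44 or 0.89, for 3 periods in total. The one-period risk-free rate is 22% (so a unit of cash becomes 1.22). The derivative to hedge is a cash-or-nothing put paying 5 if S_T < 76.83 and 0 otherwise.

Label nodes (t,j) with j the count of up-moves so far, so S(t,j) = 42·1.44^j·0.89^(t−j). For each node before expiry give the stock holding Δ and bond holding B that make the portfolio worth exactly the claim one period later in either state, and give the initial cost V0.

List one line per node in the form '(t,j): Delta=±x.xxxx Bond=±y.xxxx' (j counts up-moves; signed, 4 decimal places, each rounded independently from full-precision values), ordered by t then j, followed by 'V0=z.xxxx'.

The replicating-portfolio and risk-neutral prices coincide; use p* = (1.22−0.89)/(1.44−0.89) = 0.6000 for the latter.
Terminal payoffs: V(3,0)=5.0000, V(3,1)=5.0000, V(3,2)=0.0000, V(3,3)=0.0000
(2,0): S=33.2682. Δ = (V_up−V_dn)/(S_up−S_dn) = (5.0000−5.0000)/(47.9062−29.6087) = 0.0000. V = [p*·5.0000 + (1−p*)·5.0000]/1.22 = 4.0984. B = V − Δ·S = 4.0984.
(2,1): S=53.8272. Δ = (V_up−V_dn)/(S_up−S_dn) = (0.0000−5.0000)/(77.5112−47.9062) = -0.1689. V = [p*·0.0000 + (1−p*)·5.0000]/1.22 = 1.6393. B = V − Δ·S = 10.7303.
(2,2): S=87.0912. Δ = (V_up−V_dn)/(S_up−S_dn) = (0.0000−0.0000)/(125.4113−77.5112) = 0.0000. V = [p*·0.0000 + (1−p*)·0.0000]/1.22 = 0.0000. B = V − Δ·S = 0.0000.
(1,0): S=37.3800. Δ = (V_up−V_dn)/(S_up−S_dn) = (1.6393−4.0984)/(53.8272−33.2682) = -0.1196. V = [p*·1.6393 + (1−p*)·4.0984]/1.22 = 2.1500. B = V − Δ·S = 6.6209.
(1,1): S=60.4800. Δ = (V_up−V_dn)/(S_up−S_dn) = (0.0000−1.6393)/(87.0912−53.8272) = -0.0493. V = [p*·0.0000 + (1−p*)·1.6393]/1.22 = 0.5375. B = V − Δ·S = 3.5181.
(0,0): S=42.0000. Δ = (V_up−V_dn)/(S_up−S_dn) = (0.5375−2.1500)/(60.4800−37.3800) = -0.0698. V = [p*·0.5375 + (1−p*)·2.1500]/1.22 = 0.9692. B = V − Δ·S = 3.9010.
Check: Δ(0,0)·S0 + B(0,0) = 0.9692 = V0.

(0,0): Delta=-0.0698 Bond=3.9010
(1,0): Delta=-0.1196 Bond=6.6209
(1,1): Delta=-0.0493 Bond=3.5181
(2,0): Delta=0.0000 Bond=4.0984
(2,1): Delta=-0.1689 Bond=10.7303
(2,2): Delta=0.0000 Bond=0.0000
V0=0.9692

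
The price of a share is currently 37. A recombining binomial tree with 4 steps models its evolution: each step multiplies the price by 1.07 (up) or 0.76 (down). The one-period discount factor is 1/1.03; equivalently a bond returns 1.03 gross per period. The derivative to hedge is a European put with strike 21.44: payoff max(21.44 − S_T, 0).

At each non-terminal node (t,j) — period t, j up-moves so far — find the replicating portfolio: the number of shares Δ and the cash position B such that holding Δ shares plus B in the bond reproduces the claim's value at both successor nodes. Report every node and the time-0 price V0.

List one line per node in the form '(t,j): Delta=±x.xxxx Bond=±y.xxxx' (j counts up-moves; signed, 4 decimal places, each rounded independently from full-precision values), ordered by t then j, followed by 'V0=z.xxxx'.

(0,0): Delta=-0.0150 Bond=0.5827
(1,0): Delta=-0.1078 Bond=3.2098
(1,1): Delta=-0.0052 Bond=0.2136
(2,0): Delta=-0.6135 Bond=14.1150
(2,1): Delta=-0.0545 Bond=1.7048
(2,2): Delta=0.0000 Bond=0.0000
(3,0): Delta=-1.0000 Bond=20.8155
(3,1): Delta=-0.5729 Bond=13.6085
(3,2): Delta=0.0000 Bond=0.0000
(3,3): Delta=0.0000 Bond=0.0000
V0=0.0292

Under the risk-neutral measure, an up-move has probability p* = (R−d)/(u−d) = 0.8710 and values discount at R = 1.03.
Payoff layer (t=4): V(4,0)=9.0960, V(4,1)=4.0609, V(4,2)=0.0000, V(4,3)=0.0000, V(4,4)=0.0000
Node (3,0) S=16.2421: V=(p*·4.0609+(1−p*)·9.0960)/1.03=4.5734; Δ=(4.0609−9.0960)/(17.3791−12.3440)=-1.0000; B=V−Δ·S=20.8155
Node (3,1) S=22.8672: V=(p*·0.0000+(1−p*)·4.0609)/1.03=0.5087; Δ=(0.0000−4.0609)/(24.4679−17.3791)=-0.5729; B=V−Δ·S=13.6085
Node (3,2) S=32.1946: V=(p*·0.0000+(1−p*)·0.0000)/1.03=0.0000; Δ=(0.0000−0.0000)/(34.4482−24.4679)=0.0000; B=V−Δ·S=0.0000
Node (3,3) S=45.3266: V=(p*·0.0000+(1−p*)·0.0000)/1.03=0.0000; Δ=(0.0000−0.0000)/(48.4995−34.4482)=0.0000; B=V−Δ·S=0.0000
Node (2,0) S=21.3712: V=(p*·0.5087+(1−p*)·4.5734)/1.03=1.0031; Δ=(0.5087−4.5734)/(22.8672−16.2421)=-0.6135; B=V−Δ·S=14.1150
Node (2,1) S=30.0884: V=(p*·0.0000+(1−p*)·0.5087)/1.03=0.0637; Δ=(0.0000−0.5087)/(32.1946−22.8672)=-0.0545; B=V−Δ·S=1.7048
Node (2,2) S=42.3613: V=(p*·0.0000+(1−p*)·0.0000)/1.03=0.0000; Δ=(0.0000−0.0000)/(45.3266−32.1946)=0.0000; B=V−Δ·S=0.0000
Node (1,0) S=28.1200: V=(p*·0.0637+(1−p*)·1.0031)/1.03=0.1796; Δ=(0.0637−1.0031)/(30.0884−21.3712)=-0.1078; B=V−Δ·S=3.2098
Node (1,1) S=39.5900: V=(p*·0.0000+(1−p*)·0.0637)/1.03=0.0080; Δ=(0.0000−0.0637)/(42.3613−30.0884)=-0.0052; B=V−Δ·S=0.2136
Node (0,0) S=37.0000: V=(p*·0.0080+(1−p*)·0.1796)/1.03=0.0292; Δ=(0.0080−0.1796)/(39.5900−28.1200)=-0.0150; B=V−Δ·S=0.5827
The time-0 hedge costs 0.0292, which is the no-arbitrage price.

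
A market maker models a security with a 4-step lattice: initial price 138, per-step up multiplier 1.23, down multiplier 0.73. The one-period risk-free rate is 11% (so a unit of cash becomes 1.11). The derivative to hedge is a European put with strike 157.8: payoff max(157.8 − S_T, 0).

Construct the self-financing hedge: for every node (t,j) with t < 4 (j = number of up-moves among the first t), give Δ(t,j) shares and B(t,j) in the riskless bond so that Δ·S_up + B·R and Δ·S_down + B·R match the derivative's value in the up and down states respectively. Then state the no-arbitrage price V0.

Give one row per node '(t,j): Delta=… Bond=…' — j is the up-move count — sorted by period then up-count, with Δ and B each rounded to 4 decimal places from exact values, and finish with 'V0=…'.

Since d<R<u, set p* = (R−d)/(u−d) = 0.7600; price each node as the discounted p*-expectation of its children.
Payoff layer (t=4): V(4,0)=118.6104, V(4,1)=91.7683, V(4,2)=46.5410, V(4,3)=0.0000, V(4,4)=0.0000
(3,0): S=53.6843. Δ = (V_up−V_dn)/(S_up−S_dn) = (91.7683−118.6104)/(66.0317−39.1896) = -1.0000. V = [p*·91.7683 + (1−p*)·118.6104]/1.11 = 88.4778. B = V − Δ·S = 142.1622.
(3,1): S=90.4544. Δ = (V_up−V_dn)/(S_up−S_dn) = (46.5410−91.7683)/(111.2590−66.0317) = -1.0000. V = [p*·46.5410 + (1−p*)·91.7683]/1.11 = 51.7077. B = V − Δ·S = 142.1622.
(3,2): S=152.4095. Δ = (V_up−V_dn)/(S_up−S_dn) = (0.0000−46.5410)/(187.4637−111.2590) = -0.6107. V = [p*·0.0000 + (1−p*)·46.5410]/1.11 = 10.0629. B = V − Δ·S = 103.1450.
(3,3): S=256.7996. Δ = (V_up−V_dn)/(S_up−S_dn) = (0.0000−0.0000)/(315.8636−187.4637) = 0.0000. V = [p*·0.0000 + (1−p*)·0.0000]/1.11 = 0.0000. B = V − Δ·S = 0.0000.
(2,0): S=73.5402. Δ = (V_up−V_dn)/(S_up−S_dn) = (51.7077−88.4778)/(90.4544−53.6843) = -1.0000. V = [p*·51.7077 + (1−p*)·88.4778]/1.11 = 54.5338. B = V − Δ·S = 128.0740.
(2,1): S=123.9102. Δ = (V_up−V_dn)/(S_up−S_dn) = (10.0629−51.7077)/(152.4095−90.4544) = -0.6722. V = [p*·10.0629 + (1−p*)·51.7077]/1.11 = 18.0700. B = V − Δ·S = 101.3596.
(2,2): S=208.7802. Δ = (V_up−V_dn)/(S_up−S_dn) = (0.0000−10.0629)/(256.7996−152.4095) = -0.0964. V = [p*·0.0000 + (1−p*)·10.0629]/1.11 = 2.1758. B = V − Δ·S = 22.3016.
(1,0): S=100.7400. Δ = (V_up−V_dn)/(S_up−S_dn) = (18.0700−54.5338)/(123.9102−73.5402) = -0.7239. V = [p*·18.0700 + (1−p*)·54.5338]/1.11 = 24.1633. B = V − Δ·S = 97.0910.
(1,1): S=169.7400. Δ = (V_up−V_dn)/(S_up−S_dn) = (2.1758−18.0700)/(208.7802−123.9102) = -0.1873. V = [p*·2.1758 + (1−p*)·18.0700]/1.11 = 5.3967. B = V − Δ·S = 37.1852.
(0,0): S=138.0000. Δ = (V_up−V_dn)/(S_up−S_dn) = (5.3967−24.1633)/(169.7400−100.7400) = -0.2720. V = [p*·5.3967 + (1−p*)·24.1633]/1.11 = 8.9196. B = V − Δ·S = 46.4528.
The time-0 hedge costs 8.9196, which is the no-arbitrage price.

(0,0): Delta=-0.2720 Bond=46.4528
(1,0): Delta=-0.7239 Bond=97.0910
(1,1): Delta=-0.1873 Bond=37.1852
(2,0): Delta=-1.0000 Bond=128.0740
(2,1): Delta=-0.6722 Bond=101.3596
(2,2): Delta=-0.0964 Bond=22.3016
(3,0): Delta=-1.0000 Bond=142.1622
(3,1): Delta=-1.0000 Bond=142.1622
(3,2): Delta=-0.6107 Bond=103.1450
(3,3): Delta=0.0000 Bond=0.0000
V0=8.9196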